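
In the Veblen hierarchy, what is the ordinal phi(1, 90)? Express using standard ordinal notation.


phi(1, 90):
phi(1, beta) = epsilon_beta (the beta-th epsilon number).
phi(1, 90) = epsilon_90

epsilon_90


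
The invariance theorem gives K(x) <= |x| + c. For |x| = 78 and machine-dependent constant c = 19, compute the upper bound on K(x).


K(x) <= |x| + c = 78 + 19 = 97

97


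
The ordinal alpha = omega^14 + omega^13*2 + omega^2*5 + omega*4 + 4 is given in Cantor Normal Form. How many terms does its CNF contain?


CNF: omega^14 + omega^13*2 + omega^2*5 + omega*4 + 4
Count the summands separated by '+':
  term 1: omega^14
  term 2: omega^13*2
  term 3: omega^2*5
  term 4: omega*4
  term 5: 4
Total terms = 5

5


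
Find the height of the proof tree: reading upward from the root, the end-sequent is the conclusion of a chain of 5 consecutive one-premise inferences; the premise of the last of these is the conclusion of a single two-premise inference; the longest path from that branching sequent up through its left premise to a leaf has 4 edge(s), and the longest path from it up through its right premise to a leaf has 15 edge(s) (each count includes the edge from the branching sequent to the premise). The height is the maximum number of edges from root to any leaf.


Longest path through the left premise: 4 edges (measured from the branching sequent)
Longest path through the right premise: 15 edges
Height of the subtree rooted at the branching sequent: max(4, 15) = 15
The branching sequent sits 5 edges above the root (the chain of one-premise inferences), so height = 15 + 5 = 20

20


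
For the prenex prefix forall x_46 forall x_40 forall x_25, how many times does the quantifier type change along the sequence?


Walk the prefix and count type changes:
  position 1: forall -> forall
  position 2: forall -> forall
Total alternations = 0

0


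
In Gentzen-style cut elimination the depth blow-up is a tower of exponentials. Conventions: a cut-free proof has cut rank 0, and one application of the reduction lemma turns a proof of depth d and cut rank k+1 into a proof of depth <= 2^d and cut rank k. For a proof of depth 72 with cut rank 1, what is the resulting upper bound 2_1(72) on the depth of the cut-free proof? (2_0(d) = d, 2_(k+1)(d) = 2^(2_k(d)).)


Each rank reduction sends depth d to at most 2^d; cut rank r needs r reductions.
2_0(72) = 72
2_1(72) = 2^72 = 4722366482869645213696
Cut-free depth bound = 4722366482869645213696

4722366482869645213696


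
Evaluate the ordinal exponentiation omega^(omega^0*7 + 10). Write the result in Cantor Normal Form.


omega^(omega^0*7 + 10):
omega^0 = 1, so the exponent is 7 + 10 = 17 (finite ordinal addition).
Result = omega^17, already a single CNF term.

omega^17


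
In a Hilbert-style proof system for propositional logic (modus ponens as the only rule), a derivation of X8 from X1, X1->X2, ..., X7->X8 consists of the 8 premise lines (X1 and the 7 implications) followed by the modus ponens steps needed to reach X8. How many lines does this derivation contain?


We have 8 premise lines: X1 and 7 implications.
Each implication is detached once by MP, giving 7 MP lines.
8 premise lines + 7 MP lines = 15 total lines.

15


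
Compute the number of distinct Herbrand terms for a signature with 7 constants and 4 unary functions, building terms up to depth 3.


Herbrand terms by depth:
Depth 0: 7 constants
Depth 1: 28 new terms (running total: 35)
Depth 2: 112 new terms (running total: 147)
Depth 3: 448 new terms (running total: 595)
Total distinct ground terms = 595

595


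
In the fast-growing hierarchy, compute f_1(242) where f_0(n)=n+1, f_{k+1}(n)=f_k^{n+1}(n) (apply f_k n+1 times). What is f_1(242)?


f_1(242) = f_0^243(242)
f_0 adds 1 each time, applied 243 times.
f_1(242) = 242 + 243 = 485

485


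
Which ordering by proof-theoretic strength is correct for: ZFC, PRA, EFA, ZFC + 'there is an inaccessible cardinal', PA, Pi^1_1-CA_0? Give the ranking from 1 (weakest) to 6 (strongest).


Ordering by consistency strength:
1. EFA
2. PRA
3. PA
4. Pi^1_1-CA_0
5. ZFC
6. ZFC + 'there is an inaccessible cardinal'


ZFC=5, PRA=2, EFA=1, ZFC + 'there is an inaccessible cardinal'=6, PA=3, Pi^1_1-CA_0=4


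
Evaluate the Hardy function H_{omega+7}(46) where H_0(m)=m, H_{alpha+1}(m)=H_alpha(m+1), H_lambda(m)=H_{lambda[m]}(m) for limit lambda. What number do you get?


H_{omega+7}(46):
Unwind the 7 successor steps: H_{omega+7}(46) = H_omega(46+7) = H_omega(53).
H_omega(m) = H_m(m) = m + m = 2m.
Result = 2 * 53 = 106

106


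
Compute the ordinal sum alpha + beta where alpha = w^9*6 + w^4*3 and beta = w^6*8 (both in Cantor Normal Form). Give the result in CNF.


Ordinal addition (w^9*6 + w^4*3) + w^6*8:
alpha's leading term has exponent 9 > beta's exponent 6, so it survives.
alpha's tail term has exponent 4 < beta's exponent 6, so it is absorbed by beta.
In ordinal addition, any term followed by a strictly larger-exponent term is absorbed.
Result = w^9*6 + w^6*8

w^9*6 + w^6*8


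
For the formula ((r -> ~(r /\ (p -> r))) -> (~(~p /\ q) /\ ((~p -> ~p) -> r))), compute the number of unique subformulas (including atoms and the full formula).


Formula: ((r -> ~(r /\ (p -> r))) -> (~(~p /\ q) /\ ((~p -> ~p) -> r)))
Subformulas found:
  1. r
  2. q
  3. p
  4. ~p
  5. (p -> r)
  6. (~p /\ q)
  7. (~p -> ~p)
  8. ~(~p /\ q)
  9. (r /\ (p -> r))
  10. ~(r /\ (p -> r))
  11. ((~p -> ~p) -> r)
  12. (r -> ~(r /\ (p -> r)))
  13. (~(~p /\ q) /\ ((~p -> ~p) -> r))
  14. ((r -> ~(r /\ (p -> r))) -> (~(~p /\ q) /\ ((~p -> ~p) -> r)))
Total distinct subformulas = 14

14


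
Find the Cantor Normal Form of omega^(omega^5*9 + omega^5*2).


omega^(omega^5*9 + omega^5*2):
Both terms of the exponent have the same exponent 5, so they merge: omega^5*9 + omega^5*2 = omega^5*(9+2) = omega^5*11.
omega raised to a CNF ordinal is a single CNF term: Result = omega^(omega^5*11)

omega^(omega^5*11)


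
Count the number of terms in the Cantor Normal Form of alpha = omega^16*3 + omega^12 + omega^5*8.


CNF: omega^16*3 + omega^12 + omega^5*8
Count the summands separated by '+':
  term 1: omega^16*3
  term 2: omega^12
  term 3: omega^5*8
Total terms = 3

3


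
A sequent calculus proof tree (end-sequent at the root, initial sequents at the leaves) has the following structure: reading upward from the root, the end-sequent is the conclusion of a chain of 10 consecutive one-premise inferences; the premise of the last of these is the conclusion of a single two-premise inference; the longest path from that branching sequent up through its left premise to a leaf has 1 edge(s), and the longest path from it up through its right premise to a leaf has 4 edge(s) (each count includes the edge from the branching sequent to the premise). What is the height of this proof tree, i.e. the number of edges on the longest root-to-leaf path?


Longest path through the left premise: 1 edges (measured from the branching sequent)
Longest path through the right premise: 4 edges
Height of the subtree rooted at the branching sequent: max(1, 4) = 4
The branching sequent sits 10 edges above the root (the chain of one-premise inferences), so height = 4 + 10 = 14

14


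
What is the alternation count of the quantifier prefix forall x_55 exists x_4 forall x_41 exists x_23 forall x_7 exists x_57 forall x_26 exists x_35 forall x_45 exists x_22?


Walk the prefix and count type changes:
  position 1: forall -> exists <-- alternation
  position 2: exists -> forall <-- alternation
  position 3: forall -> exists <-- alternation
  position 4: exists -> forall <-- alternation
  position 5: forall -> exists <-- alternation
  position 6: exists -> forall <-- alternation
  position 7: forall -> exists <-- alternation
  position 8: exists -> forall <-- alternation
  position 9: forall -> exists <-- alternation
Total alternations = 9

9


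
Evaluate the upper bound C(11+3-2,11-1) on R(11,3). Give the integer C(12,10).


R(11,3) <= C(11+3-2, 11-1) = C(12, 10)
C(12, 10) = 12! / (10! * 2!)
= 66

66


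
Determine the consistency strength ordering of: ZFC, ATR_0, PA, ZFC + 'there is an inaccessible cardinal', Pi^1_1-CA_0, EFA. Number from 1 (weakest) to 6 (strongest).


Ordering by consistency strength:
1. EFA
2. PA
3. ATR_0
4. Pi^1_1-CA_0
5. ZFC
6. ZFC + 'there is an inaccessible cardinal'


ZFC=5, ATR_0=3, PA=2, ZFC + 'there is an inaccessible cardinal'=6, Pi^1_1-CA_0=4, EFA=1


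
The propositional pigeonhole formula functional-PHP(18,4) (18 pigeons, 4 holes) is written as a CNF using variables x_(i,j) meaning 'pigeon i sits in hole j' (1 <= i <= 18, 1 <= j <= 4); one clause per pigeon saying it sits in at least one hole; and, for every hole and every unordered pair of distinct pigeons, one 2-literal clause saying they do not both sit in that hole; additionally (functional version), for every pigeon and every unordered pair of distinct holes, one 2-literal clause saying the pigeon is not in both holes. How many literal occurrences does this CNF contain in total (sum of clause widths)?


functional-PHP(18,4): 18 pigeons, 4 holes, 18*4 = 72 variables.
- pigeon clauses: one per pigeon -> 18 clauses of width 4 -> 72 literals
- hole clauses: 4 holes * C(18,2) = 4 * 153 -> 612 clauses of width 2 -> 1224 literals
- functional clauses: 18 pigeons * C(4,2) = 18 * 6 -> 108 clauses of width 2 -> 216 literals
Total literal occurrences = 72 + 1224 + 216 = 1512

1512


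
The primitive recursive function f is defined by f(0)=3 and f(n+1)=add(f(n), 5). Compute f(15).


f(0) = 3
f(1) = add(f(0), 5) = add(3, 5) = 8
f(2) = add(f(1), 5) = add(8, 5) = 13
f(3) = add(f(2), 5) = add(13, 5) = 18
f(4) = add(f(3), 5) = add(18, 5) = 23
f(5) = add(f(4), 5) = add(23, 5) = 28
f(6) = add(f(5), 5) = add(28, 5) = 33
f(7) = add(f(6), 5) = add(33, 5) = 38
f(8) = add(f(7), 5) = add(38, 5) = 43
f(9) = add(f(8), 5) = add(43, 5) = 48
f(10) = add(f(9), 5) = add(48, 5) = 53
f(11) = add(f(10), 5) = add(53, 5) = 58
f(12) = add(f(11), 5) = add(58, 5) = 63
f(13) = add(f(12), 5) = add(63, 5) = 68
f(14) = add(f(13), 5) = add(68, 5) = 73
f(15) = add(f(14), 5) = add(73, 5) = 78


78


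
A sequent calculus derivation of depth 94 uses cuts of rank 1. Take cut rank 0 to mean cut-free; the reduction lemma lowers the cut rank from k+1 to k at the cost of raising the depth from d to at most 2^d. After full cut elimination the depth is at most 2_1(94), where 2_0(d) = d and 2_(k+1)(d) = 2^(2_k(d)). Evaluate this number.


Each rank reduction sends depth d to at most 2^d; cut rank r needs r reductions.
2_0(94) = 94
2_1(94) = 2^94 = 19807040628566084398385987584
Cut-free depth bound = 19807040628566084398385987584

19807040628566084398385987584


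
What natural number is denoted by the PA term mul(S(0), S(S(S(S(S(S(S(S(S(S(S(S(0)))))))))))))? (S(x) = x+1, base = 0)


mul(S^1(0), S^12(0)):
S^1(0) = 1
S^12(0) = 12
1 * 12 = 12

12


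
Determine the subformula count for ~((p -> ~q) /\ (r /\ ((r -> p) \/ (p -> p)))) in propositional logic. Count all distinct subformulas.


Formula: ~((p -> ~q) /\ (r /\ ((r -> p) \/ (p -> p))))
Subformulas found:
  1. q
  2. r
  3. p
  4. ~q
  5. (p -> p)
  6. (r -> p)
  7. (p -> ~q)
  8. ((r -> p) \/ (p -> p))
  9. (r /\ ((r -> p) \/ (p -> p)))
  10. ((p -> ~q) /\ (r /\ ((r -> p) \/ (p -> p))))
  11. ~((p -> ~q) /\ (r /\ ((r -> p) \/ (p -> p))))
Total distinct subformulas = 11

11


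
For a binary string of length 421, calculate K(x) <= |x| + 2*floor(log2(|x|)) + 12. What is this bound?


floor(log2(421)) = 8
2 * 8 = 16
K(x) <= 421 + 16 + 12 = 449

449


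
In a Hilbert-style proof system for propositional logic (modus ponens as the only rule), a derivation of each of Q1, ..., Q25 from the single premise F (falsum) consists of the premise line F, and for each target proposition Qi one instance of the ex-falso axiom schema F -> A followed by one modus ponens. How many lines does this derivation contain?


Ex falso, line by line:
- 1 premise line (F)
- 25 targets, each needing 1 axiom instance (F -> Qi) + 1 MP = 2 lines: 2 * 25 = 50
Total = 1 + 50 = 51 lines.

51


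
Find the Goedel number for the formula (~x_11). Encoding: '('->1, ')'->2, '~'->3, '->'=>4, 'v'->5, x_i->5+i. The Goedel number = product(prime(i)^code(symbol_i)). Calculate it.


Formula: (~x_11)
Symbol codes: [1, 3, 16, 2]
Primes: [2, 3, 5, 7]
p_1^1 = 2^1 = 2
p_2^3 = 3^3 = 27
p_3^16 = 5^16 = 152587890625
p_4^2 = 7^2 = 49
Product = 403747558593750

403747558593750


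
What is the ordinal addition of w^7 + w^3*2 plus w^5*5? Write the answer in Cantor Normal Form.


Ordinal addition (w^7 + w^3*2) + w^5*5:
alpha's leading term has exponent 7 > beta's exponent 5, so it survives.
alpha's tail term has exponent 3 < beta's exponent 5, so it is absorbed by beta.
In ordinal addition, any term followed by a strictly larger-exponent term is absorbed.
Result = w^7 + w^5*5

w^7 + w^5*5


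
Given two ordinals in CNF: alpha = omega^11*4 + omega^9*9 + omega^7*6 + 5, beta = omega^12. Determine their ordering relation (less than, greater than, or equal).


Compare term by term from highest exponent:
alpha = omega^11*4 + omega^9*9 + omega^7*6 + 5
beta = omega^12
Term 1: alpha has omega^11*4, beta has omega^12*1
Term 2: alpha has omega^9*9, beta has omega^0*0
Term 3: alpha has omega^7*6, beta has omega^0*0
Term 4: alpha has omega^0*5, beta has omega^0*0
Result: alpha < beta

alpha < beta


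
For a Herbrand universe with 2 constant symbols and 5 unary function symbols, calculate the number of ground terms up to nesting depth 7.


Herbrand terms by depth:
Depth 0: 2 constants
Depth 1: 10 new terms (running total: 12)
Depth 2: 50 new terms (running total: 62)
Depth 3: 250 new terms (running total: 312)
Depth 4: 1250 new terms (running total: 1562)
Depth 5: 6250 new terms (running total: 7812)
Depth 6: 31250 new terms (running total: 39062)
Depth 7: 156250 new terms (running total: 195312)
Total distinct ground terms = 195312

195312


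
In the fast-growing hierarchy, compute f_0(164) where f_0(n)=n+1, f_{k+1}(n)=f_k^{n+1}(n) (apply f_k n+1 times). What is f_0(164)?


f_0(164) = 164 + 1 = 165

165


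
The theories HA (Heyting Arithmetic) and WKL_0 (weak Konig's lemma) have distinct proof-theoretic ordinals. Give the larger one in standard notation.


Proof-theoretic ordinal of HA (Heyting Arithmetic): epsilon_0
Proof-theoretic ordinal of WKL_0 (weak Konig's lemma): omega^omega
Comparing: omega^omega < epsilon_0.
The larger ordinal is epsilon_0 (from HA (Heyting Arithmetic)).

epsilon_0


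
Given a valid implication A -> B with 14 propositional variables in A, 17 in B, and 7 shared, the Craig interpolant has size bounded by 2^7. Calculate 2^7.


Shared atoms = 7
Craig interpolant size bound = 2^7
= 128

128


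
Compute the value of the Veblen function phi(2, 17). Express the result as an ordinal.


phi(2, 17):
phi(2, beta) = zeta_beta (the beta-th zeta number, fixed point of epsilon).
phi(2, 17) = zeta_17

zeta_17


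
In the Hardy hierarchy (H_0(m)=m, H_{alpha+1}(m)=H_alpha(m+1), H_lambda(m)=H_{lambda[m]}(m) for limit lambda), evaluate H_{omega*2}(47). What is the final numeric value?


H_{omega*2}(47):
For the Hardy hierarchy, H_{omega*k}(n) = 2^k * n.
2^2 = 4.
4 * 47 = 188

188


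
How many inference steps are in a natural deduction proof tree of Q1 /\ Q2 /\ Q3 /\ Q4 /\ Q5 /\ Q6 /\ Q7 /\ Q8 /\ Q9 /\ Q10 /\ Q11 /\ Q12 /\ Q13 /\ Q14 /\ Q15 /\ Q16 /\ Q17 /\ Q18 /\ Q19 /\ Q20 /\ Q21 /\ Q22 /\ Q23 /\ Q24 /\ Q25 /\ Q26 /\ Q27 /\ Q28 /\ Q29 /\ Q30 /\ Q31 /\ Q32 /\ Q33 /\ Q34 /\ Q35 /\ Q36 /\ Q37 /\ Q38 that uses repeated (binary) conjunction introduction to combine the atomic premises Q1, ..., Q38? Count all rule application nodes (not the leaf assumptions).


The target conjunction has 38 conjuncts, i.e. 37 binary /\ connectives.
Each conjunction-intro joins two pieces, so 38 atoms require 38-1 = 37 applications.
Total inference nodes = 37

37


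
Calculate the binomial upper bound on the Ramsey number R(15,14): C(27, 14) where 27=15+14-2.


R(15,14) <= C(15+14-2, 15-1) = C(27, 14)
C(27, 14) = 27! / (14! * 13!)
= 20058300

20058300


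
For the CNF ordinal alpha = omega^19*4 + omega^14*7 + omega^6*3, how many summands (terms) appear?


CNF: omega^19*4 + omega^14*7 + omega^6*3
Count the summands separated by '+':
  term 1: omega^19*4
  term 2: omega^14*7
  term 3: omega^6*3
Total terms = 3

3


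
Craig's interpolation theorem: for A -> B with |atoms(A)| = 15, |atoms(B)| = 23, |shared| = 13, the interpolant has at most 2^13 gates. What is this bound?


Shared atoms = 13
Craig interpolant size bound = 2^13
= 8192

8192


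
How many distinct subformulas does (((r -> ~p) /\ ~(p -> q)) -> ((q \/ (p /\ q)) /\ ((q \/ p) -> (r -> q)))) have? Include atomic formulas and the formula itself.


Formula: (((r -> ~p) /\ ~(p -> q)) -> ((q \/ (p /\ q)) /\ ((q \/ p) -> (r -> q))))
Subformulas found:
  1. q
  2. r
  3. p
  4. ~p
  5. (r -> q)
  6. (q \/ p)
  7. (p /\ q)
  8. (p -> q)
  9. (r -> ~p)
  10. ~(p -> q)
  11. (q \/ (p /\ q))
  12. ((q \/ p) -> (r -> q))
  13. ((r -> ~p) /\ ~(p -> q))
  14. ((q \/ (p /\ q)) /\ ((q \/ p) -> (r -> q)))
  15. (((r -> ~p) /\ ~(p -> q)) -> ((q \/ (p /\ q)) /\ ((q \/ p) -> (r -> q))))
Total distinct subformulas = 15

15


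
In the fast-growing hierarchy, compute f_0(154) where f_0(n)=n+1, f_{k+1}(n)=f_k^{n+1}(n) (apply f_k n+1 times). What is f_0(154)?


f_0(154) = 154 + 1 = 155

155


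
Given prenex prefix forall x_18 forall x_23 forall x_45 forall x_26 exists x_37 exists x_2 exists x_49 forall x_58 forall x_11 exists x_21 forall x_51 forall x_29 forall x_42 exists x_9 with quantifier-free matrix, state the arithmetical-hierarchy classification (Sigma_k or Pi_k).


Leading quantifier is forall, so the class is Pi.
Number of quantifier blocks = alternations + 1 = 5 + 1 = 6.
Classification: Pi_6

Pi_6


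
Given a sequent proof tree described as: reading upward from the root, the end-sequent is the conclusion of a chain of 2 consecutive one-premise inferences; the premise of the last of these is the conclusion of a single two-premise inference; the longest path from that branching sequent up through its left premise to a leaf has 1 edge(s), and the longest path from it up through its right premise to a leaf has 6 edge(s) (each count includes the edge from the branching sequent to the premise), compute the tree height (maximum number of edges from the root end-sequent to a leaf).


Longest path through the left premise: 1 edges (measured from the branching sequent)
Longest path through the right premise: 6 edges
Height of the subtree rooted at the branching sequent: max(1, 6) = 6
The branching sequent sits 2 edges above the root (the chain of one-premise inferences), so height = 6 + 2 = 8

8


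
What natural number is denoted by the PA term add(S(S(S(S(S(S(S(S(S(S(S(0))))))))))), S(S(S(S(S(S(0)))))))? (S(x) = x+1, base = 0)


add(S^11(0), S^6(0)):
S^11(0) = 11
S^6(0) = 6
11 + 6 = 17

17


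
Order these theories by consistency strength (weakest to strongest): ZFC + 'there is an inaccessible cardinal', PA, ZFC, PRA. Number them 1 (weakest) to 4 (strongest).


Ordering by consistency strength:
1. PRA
2. PA
3. ZFC
4. ZFC + 'there is an inaccessible cardinal'


ZFC + 'there is an inaccessible cardinal'=4, PA=2, ZFC=3, PRA=1


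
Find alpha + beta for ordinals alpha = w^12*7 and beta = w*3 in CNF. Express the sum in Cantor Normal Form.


Ordinal addition w^12*7 + w*3:
Leading exponent of alpha (12) > leading exponent of beta (1).
Since alpha's term has higher exponent than beta's leading term,
the sum is simply alpha followed by beta.
Result = w^12*7 + w*3

w^12*7 + w*3


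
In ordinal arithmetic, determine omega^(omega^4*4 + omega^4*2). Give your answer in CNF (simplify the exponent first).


omega^(omega^4*4 + omega^4*2):
Both terms of the exponent have the same exponent 4, so they merge: omega^4*4 + omega^4*2 = omega^4*(4+2) = omega^4*6.
omega raised to a CNF ordinal is a single CNF term: Result = omega^(omega^4*6)

omega^(omega^4*6)


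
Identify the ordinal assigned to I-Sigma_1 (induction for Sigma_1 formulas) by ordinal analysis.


The proof-theoretic ordinal of I-Sigma_1 (induction for Sigma_1 formulas) is a standard result in ordinal analysis.
This ordinal is the supremum of order types of primitive recursive well-orderings
that the theory can prove to be well-ordered.
For I-Sigma_1 (induction for Sigma_1 formulas), the proof-theoretic ordinal is omega^omega.

omega^omega


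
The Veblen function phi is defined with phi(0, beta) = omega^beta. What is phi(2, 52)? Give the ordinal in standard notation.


phi(2, 52):
phi(2, beta) = zeta_beta (the beta-th zeta number, fixed point of epsilon).
phi(2, 52) = zeta_52

zeta_52


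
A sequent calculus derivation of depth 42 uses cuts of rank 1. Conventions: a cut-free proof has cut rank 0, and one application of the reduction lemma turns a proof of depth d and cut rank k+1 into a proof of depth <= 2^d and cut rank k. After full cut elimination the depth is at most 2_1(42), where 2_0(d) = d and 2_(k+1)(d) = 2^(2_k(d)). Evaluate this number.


Each rank reduction sends depth d to at most 2^d; cut rank r needs r reductions.
2_0(42) = 42
2_1(42) = 2^42 = 4398046511104
Cut-free depth bound = 4398046511104

4398046511104


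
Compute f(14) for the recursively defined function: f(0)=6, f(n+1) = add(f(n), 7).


f(0) = 6
f(1) = add(f(0), 7) = add(6, 7) = 13
f(2) = add(f(1), 7) = add(13, 7) = 20
f(3) = add(f(2), 7) = add(20, 7) = 27
f(4) = add(f(3), 7) = add(27, 7) = 34
f(5) = add(f(4), 7) = add(34, 7) = 41
f(6) = add(f(5), 7) = add(41, 7) = 48
f(7) = add(f(6), 7) = add(48, 7) = 55
f(8) = add(f(7), 7) = add(55, 7) = 62
f(9) = add(f(8), 7) = add(62, 7) = 69
f(10) = add(f(9), 7) = add(69, 7) = 76
f(11) = add(f(10), 7) = add(76, 7) = 83
f(12) = add(f(11), 7) = add(83, 7) = 90
f(13) = add(f(12), 7) = add(90, 7) = 97
f(14) = add(f(13), 7) = add(97, 7) = 104


104


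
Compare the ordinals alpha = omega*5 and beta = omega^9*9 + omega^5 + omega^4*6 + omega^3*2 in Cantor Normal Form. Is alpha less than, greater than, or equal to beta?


Compare term by term from highest exponent:
alpha = omega*5
beta = omega^9*9 + omega^5 + omega^4*6 + omega^3*2
Term 1: alpha has omega^1*5, beta has omega^9*9
Term 2: alpha has omega^0*0, beta has omega^5*1
Term 3: alpha has omega^0*0, beta has omega^4*6
Term 4: alpha has omega^0*0, beta has omega^3*2
Result: alpha < beta

alpha < beta


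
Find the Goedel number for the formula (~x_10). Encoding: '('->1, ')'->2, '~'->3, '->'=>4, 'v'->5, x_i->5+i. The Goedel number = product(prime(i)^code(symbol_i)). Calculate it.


Formula: (~x_10)
Symbol codes: [1, 3, 15, 2]
Primes: [2, 3, 5, 7]
p_1^1 = 2^1 = 2
p_2^3 = 3^3 = 27
p_3^15 = 5^15 = 30517578125
p_4^2 = 7^2 = 49
Product = 80749511718750

80749511718750


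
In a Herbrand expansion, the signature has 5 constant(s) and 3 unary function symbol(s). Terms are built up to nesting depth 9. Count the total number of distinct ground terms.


Herbrand terms by depth:
Depth 0: 5 constants
Depth 1: 15 new terms (running total: 20)
Depth 2: 45 new terms (running total: 65)
Depth 3: 135 new terms (running total: 200)
Depth 4: 405 new terms (running total: 605)
Depth 5: 1215 new terms (running total: 1820)
Depth 6: 3645 new terms (running total: 5465)
Depth 7: 10935 new terms (running total: 16400)
Depth 8: 32805 new terms (running total: 49205)
Depth 9: 98415 new terms (running total: 147620)
Total distinct ground terms = 147620

147620


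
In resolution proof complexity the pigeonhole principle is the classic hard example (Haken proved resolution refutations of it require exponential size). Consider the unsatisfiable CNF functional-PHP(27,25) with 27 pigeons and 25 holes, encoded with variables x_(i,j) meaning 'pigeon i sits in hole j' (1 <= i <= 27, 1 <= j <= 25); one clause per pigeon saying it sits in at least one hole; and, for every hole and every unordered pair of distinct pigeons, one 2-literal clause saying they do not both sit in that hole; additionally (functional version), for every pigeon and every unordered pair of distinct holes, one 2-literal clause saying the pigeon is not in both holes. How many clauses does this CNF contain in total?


functional-PHP(27,25): 27 pigeons, 25 holes, 27*25 = 675 variables.
- pigeon clauses: one per pigeon -> 27 clauses
- hole clauses: 25 holes * C(27,2) = 25 * 351 -> 8775 clauses
- functional clauses: 27 pigeons * C(25,2) = 27 * 300 -> 8100 clauses
Total clauses = 27 + 8775 + 8100 = 16902

16902


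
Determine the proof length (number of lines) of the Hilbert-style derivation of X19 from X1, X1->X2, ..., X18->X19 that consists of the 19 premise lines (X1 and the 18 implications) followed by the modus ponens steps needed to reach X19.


We have 19 premise lines: X1 and 18 implications.
Each implication is detached once by MP, giving 18 MP lines.
19 premise lines + 18 MP lines = 37 total lines.

37


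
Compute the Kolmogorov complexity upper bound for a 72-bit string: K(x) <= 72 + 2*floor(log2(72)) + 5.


floor(log2(72)) = 6
2 * 6 = 12
K(x) <= 72 + 12 + 5 = 89

89


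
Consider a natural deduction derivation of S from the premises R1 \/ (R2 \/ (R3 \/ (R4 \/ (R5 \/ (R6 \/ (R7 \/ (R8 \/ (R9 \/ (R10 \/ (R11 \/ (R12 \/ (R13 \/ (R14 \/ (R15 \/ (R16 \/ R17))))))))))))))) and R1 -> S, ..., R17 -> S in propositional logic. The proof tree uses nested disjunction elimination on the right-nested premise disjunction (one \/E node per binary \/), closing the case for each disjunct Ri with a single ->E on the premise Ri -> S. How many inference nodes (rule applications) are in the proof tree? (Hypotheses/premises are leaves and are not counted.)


The premise R1 \/ (R2 \/ (R3 \/ (R4 \/ (R5 \/ (R6 \/ (R7 \/ (R8 \/ (R9 \/ (R10 \/ (R11 \/ (R12 \/ (R13 \/ (R14 \/ (R15 \/ (R16 \/ R17))))))))))))))) contains 17 disjuncts, hence 16 binary \/ connectives.
- Each binary \/ is eliminated once: 16 \/E nodes.
- Each of the 17 cases Ri derives S by one ->E with Ri -> S: 17 ->E nodes.
Total = 16 + 17 = 33

33


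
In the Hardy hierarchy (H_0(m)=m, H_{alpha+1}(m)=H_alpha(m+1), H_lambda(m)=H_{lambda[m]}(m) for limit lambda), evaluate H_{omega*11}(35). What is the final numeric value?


H_{omega*11}(35):
For the Hardy hierarchy, H_{omega*k}(n) = 2^k * n.
2^11 = 2048.
2048 * 35 = 71680

71680


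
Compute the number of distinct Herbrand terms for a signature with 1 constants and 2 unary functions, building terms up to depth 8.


Herbrand terms by depth:
Depth 0: 1 constants
Depth 1: 2 new terms (running total: 3)
Depth 2: 4 new terms (running total: 7)
Depth 3: 8 new terms (running total: 15)
Depth 4: 16 new terms (running total: 31)
Depth 5: 32 new terms (running total: 63)
Depth 6: 64 new terms (running total: 127)
Depth 7: 128 new terms (running total: 255)
Depth 8: 256 new terms (running total: 511)
Total distinct ground terms = 511

511


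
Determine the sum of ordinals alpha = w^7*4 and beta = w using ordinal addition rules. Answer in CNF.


Ordinal addition w^7*4 + w:
Leading exponent of alpha (7) > leading exponent of beta (1).
Since alpha's term has higher exponent than beta's leading term,
the sum is simply alpha followed by beta.
Result = w^7*4 + w

w^7*4 + w


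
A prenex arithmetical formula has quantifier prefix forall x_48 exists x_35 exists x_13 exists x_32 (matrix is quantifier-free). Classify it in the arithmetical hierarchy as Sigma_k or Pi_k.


Leading quantifier is forall, so the class is Pi.
Number of quantifier blocks = alternations + 1 = 1 + 1 = 2.
Classification: Pi_2

Pi_2


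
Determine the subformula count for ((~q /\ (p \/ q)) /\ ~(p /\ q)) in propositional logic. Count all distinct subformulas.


Formula: ((~q /\ (p \/ q)) /\ ~(p /\ q))
Subformulas found:
  1. q
  2. p
  3. ~q
  4. (p \/ q)
  5. (p /\ q)
  6. ~(p /\ q)
  7. (~q /\ (p \/ q))
  8. ((~q /\ (p \/ q)) /\ ~(p /\ q))
Total distinct subformulas = 8

8


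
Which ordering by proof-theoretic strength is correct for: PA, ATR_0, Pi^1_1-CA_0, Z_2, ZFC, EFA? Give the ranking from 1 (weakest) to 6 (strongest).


Ordering by consistency strength:
1. EFA
2. PA
3. ATR_0
4. Pi^1_1-CA_0
5. Z_2
6. ZFC


PA=2, ATR_0=3, Pi^1_1-CA_0=4, Z_2=5, ZFC=6, EFA=1


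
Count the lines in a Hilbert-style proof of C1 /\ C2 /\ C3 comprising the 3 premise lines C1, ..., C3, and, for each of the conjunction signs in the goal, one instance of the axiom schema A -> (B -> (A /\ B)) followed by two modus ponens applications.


Conjoining 3 premises:
- 3 premise lines
- the goal has 2 conjunction signs; each costs 1 axiom instance + 2 MP = 3 lines: 3 * 2 = 6
Total = 3 + 6 = 9 lines.

9


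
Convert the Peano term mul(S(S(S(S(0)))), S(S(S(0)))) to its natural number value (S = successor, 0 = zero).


mul(S^4(0), S^3(0)):
S^4(0) = 4
S^3(0) = 3
4 * 3 = 12

12


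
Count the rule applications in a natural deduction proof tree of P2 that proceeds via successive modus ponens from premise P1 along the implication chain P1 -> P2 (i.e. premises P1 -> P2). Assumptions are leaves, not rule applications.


We have a chain: P1 -> P2.
Each modus ponens application produces the next variable.
The chain has 2 propositions, so 2-1 = 1 modus ponens steps.
Total inference nodes = 1

1


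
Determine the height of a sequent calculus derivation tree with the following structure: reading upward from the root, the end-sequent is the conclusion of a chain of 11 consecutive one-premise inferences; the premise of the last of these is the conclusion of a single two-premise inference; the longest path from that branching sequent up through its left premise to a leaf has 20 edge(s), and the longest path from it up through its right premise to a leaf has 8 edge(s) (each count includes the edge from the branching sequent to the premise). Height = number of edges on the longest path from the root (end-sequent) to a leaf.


Longest path through the left premise: 20 edges (measured from the branching sequent)
Longest path through the right premise: 8 edges
Height of the subtree rooted at the branching sequent: max(20, 8) = 20
The branching sequent sits 11 edges above the root (the chain of one-premise inferences), so height = 20 + 11 = 31

31


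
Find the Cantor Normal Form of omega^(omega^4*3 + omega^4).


omega^(omega^4*3 + omega^4):
Both terms of the exponent have the same exponent 4, so they merge: omega^4*3 + omega^4 = omega^4*(3+1) = omega^4*4.
omega raised to a CNF ordinal is a single CNF term: Result = omega^(omega^4*4)

omega^(omega^4*4)


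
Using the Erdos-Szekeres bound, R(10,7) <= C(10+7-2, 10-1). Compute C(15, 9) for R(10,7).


R(10,7) <= C(10+7-2, 10-1) = C(15, 9)
C(15, 9) = 15! / (9! * 6!)
= 5005

5005


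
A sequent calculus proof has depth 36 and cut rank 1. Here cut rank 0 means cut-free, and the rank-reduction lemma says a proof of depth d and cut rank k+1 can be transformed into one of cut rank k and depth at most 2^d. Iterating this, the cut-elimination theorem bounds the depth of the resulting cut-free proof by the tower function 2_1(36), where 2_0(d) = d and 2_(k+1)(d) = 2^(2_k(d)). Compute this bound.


Each rank reduction sends depth d to at most 2^d; cut rank r needs r reductions.
2_0(36) = 36
2_1(36) = 2^36 = 68719476736
Cut-free depth bound = 68719476736

68719476736


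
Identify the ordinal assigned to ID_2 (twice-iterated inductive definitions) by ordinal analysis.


The proof-theoretic ordinal of ID_2 (twice-iterated inductive definitions) is a standard result in ordinal analysis.
This ordinal is the supremum of order types of primitive recursive well-orderings
that the theory can prove to be well-ordered.
For ID_2 (twice-iterated inductive definitions), the proof-theoretic ordinal is psi_0(epsilon_{Omega_2+1}).

psi_0(epsilon_{Omega_2+1})


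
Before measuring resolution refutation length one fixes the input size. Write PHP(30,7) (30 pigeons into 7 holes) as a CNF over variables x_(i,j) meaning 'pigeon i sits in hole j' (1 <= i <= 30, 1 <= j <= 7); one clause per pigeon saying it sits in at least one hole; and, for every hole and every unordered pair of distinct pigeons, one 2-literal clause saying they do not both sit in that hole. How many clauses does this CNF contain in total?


PHP(30,7): 30 pigeons, 7 holes, 30*7 = 210 variables.
- pigeon clauses: one per pigeon -> 30 clauses
- hole clauses: 7 holes * C(30,2) = 7 * 435 -> 3045 clauses
Total clauses = 30 + 3045 = 3075

3075


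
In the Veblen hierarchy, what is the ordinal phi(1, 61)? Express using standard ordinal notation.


phi(1, 61):
phi(1, beta) = epsilon_beta (the beta-th epsilon number).
phi(1, 61) = epsilon_61

epsilon_61


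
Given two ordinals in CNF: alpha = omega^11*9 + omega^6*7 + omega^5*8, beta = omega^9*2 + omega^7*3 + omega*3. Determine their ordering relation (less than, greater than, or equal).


Compare term by term from highest exponent:
alpha = omega^11*9 + omega^6*7 + omega^5*8
beta = omega^9*2 + omega^7*3 + omega*3
Term 1: alpha has omega^11*9, beta has omega^9*2
Term 2: alpha has omega^6*7, beta has omega^7*3
Term 3: alpha has omega^5*8, beta has omega^1*3
Result: alpha > beta

alpha > beta


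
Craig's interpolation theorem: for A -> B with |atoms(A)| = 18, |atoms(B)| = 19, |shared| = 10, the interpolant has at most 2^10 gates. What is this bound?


Shared atoms = 10
Craig interpolant size bound = 2^10
= 1024

1024


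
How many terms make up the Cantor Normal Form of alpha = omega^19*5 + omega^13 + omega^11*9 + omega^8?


CNF: omega^19*5 + omega^13 + omega^11*9 + omega^8
Count the summands separated by '+':
  term 1: omega^19*5
  term 2: omega^13
  term 3: omega^11*9
  term 4: omega^8
Total terms = 4

4


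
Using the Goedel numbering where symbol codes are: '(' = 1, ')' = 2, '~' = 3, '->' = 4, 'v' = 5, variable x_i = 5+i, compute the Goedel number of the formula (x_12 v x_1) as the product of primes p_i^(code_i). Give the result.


Formula: (x_12 v x_1)
Symbol codes: [1, 17, 5, 6, 2]
Primes: [2, 3, 5, 7, 11]
p_1^1 = 2^1 = 2
p_2^17 = 3^17 = 129140163
p_3^5 = 5^5 = 3125
p_4^6 = 7^6 = 117649
p_5^2 = 11^2 = 121
Product = 11489865846570168750

11489865846570168750


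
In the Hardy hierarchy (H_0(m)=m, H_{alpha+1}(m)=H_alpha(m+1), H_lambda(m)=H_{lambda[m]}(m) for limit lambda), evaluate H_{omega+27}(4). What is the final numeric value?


H_{omega+27}(4):
Unwind the 27 successor steps: H_{omega+27}(4) = H_omega(4+27) = H_omega(31).
H_omega(m) = H_m(m) = m + m = 2m.
Result = 2 * 31 = 62

62


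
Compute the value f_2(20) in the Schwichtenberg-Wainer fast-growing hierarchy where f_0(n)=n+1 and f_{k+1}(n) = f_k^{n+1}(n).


f_2(20) = f_1^21(20)
f_1(m) = 2m + 1.
Iterating: f_1^k(n) = 2^k*(n+1) - 1.
f_2(20) = 2^21*(20+1) - 1 = 2097152*21 - 1 = 44040191

44040191


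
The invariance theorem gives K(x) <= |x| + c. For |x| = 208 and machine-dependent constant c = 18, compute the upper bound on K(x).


K(x) <= |x| + c = 208 + 18 = 226

226


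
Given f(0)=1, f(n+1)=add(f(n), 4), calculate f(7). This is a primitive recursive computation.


f(0) = 1
f(1) = add(f(0), 4) = add(1, 4) = 5
f(2) = add(f(1), 4) = add(5, 4) = 9
f(3) = add(f(2), 4) = add(9, 4) = 13
f(4) = add(f(3), 4) = add(13, 4) = 17
f(5) = add(f(4), 4) = add(17, 4) = 21
f(6) = add(f(5), 4) = add(21, 4) = 25
f(7) = add(f(6), 4) = add(25, 4) = 29


29


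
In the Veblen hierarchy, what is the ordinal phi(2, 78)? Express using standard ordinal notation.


phi(2, 78):
phi(2, beta) = zeta_beta (the beta-th zeta number, fixed point of epsilon).
phi(2, 78) = zeta_78

zeta_78


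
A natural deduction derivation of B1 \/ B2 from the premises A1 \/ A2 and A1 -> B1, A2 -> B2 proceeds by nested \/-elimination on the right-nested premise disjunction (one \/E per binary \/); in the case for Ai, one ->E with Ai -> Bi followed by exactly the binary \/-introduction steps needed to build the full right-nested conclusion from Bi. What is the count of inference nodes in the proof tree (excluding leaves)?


Constructive dilemma with 2 branches, all disjunctions right-nested:
- \/E: the premise has 1 binary \/, each eliminated once: 1 nodes.
- ->E: one per case (Ai with Ai -> Bi gives Bi): 2 nodes.
- \/I: in case i < n, Bi needs 1 step to form Bi \/ (B(i+1) \/ ...) and then i-1 steps to prepend B(i-1), ..., B1, i.e. i steps; in case i = n, B2 needs 1 prepend steps.
  \/I total = (1 + 2 + ... + 1) + 1 = 1 + 1 = 2 nodes.
Total = 1 + 2 + 2 = 5

5


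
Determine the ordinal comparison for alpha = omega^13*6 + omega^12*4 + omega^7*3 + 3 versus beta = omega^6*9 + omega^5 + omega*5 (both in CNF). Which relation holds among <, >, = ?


Compare term by term from highest exponent:
alpha = omega^13*6 + omega^12*4 + omega^7*3 + 3
beta = omega^6*9 + omega^5 + omega*5
Term 1: alpha has omega^13*6, beta has omega^6*9
Term 2: alpha has omega^12*4, beta has omega^5*1
Term 3: alpha has omega^7*3, beta has omega^1*5
Term 4: alpha has omega^0*3, beta has omega^0*0
Result: alpha > beta

alpha > beta


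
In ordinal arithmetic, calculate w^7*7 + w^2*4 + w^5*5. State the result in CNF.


Ordinal addition (w^7*7 + w^2*4) + w^5*5:
alpha's leading term has exponent 7 > beta's exponent 5, so it survives.
alpha's tail term has exponent 2 < beta's exponent 5, so it is absorbed by beta.
In ordinal addition, any term followed by a strictly larger-exponent term is absorbed.
Result = w^7*7 + w^5*5

w^7*7 + w^5*5


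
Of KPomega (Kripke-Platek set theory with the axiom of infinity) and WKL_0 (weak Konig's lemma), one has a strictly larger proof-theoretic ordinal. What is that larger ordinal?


Proof-theoretic ordinal of KPomega (Kripke-Platek set theory with the axiom of infinity): psi_0(epsilon_{Omega+1})
Proof-theoretic ordinal of WKL_0 (weak Konig's lemma): omega^omega
Comparing: omega^omega < psi_0(epsilon_{Omega+1}).
The larger ordinal is psi_0(epsilon_{Omega+1}) (from KPomega (Kripke-Platek set theory with the axiom of infinity)).

psi_0(epsilon_{Omega+1})


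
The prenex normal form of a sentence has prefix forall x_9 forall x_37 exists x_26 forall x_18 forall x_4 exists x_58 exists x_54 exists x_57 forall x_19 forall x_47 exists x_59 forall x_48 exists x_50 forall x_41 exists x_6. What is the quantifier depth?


Quantifier prefix has 15 quantifier symbols.
Quantifier depth = 15

15


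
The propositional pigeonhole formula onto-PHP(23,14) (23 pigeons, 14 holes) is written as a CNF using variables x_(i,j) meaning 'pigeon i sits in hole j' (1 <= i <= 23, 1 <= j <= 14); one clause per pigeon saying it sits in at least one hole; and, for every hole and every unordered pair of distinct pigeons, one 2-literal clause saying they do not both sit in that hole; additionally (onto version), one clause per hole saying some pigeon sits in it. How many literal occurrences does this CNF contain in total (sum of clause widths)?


onto-PHP(23,14): 23 pigeons, 14 holes, 23*14 = 322 variables.
- pigeon clauses: one per pigeon -> 23 clauses of width 14 -> 322 literals
- hole clauses: 14 holes * C(23,2) = 14 * 253 -> 3542 clauses of width 2 -> 7084 literals
- onto clauses: one per hole -> 14 clauses of width 23 -> 322 literals
Total literal occurrences = 322 + 7084 + 322 = 7728

7728


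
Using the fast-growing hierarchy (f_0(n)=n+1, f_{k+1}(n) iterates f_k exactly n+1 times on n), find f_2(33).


f_2(33) = f_1^34(33)
f_1(m) = 2m + 1.
Iterating: f_1^k(n) = 2^k*(n+1) - 1.
f_2(33) = 2^34*(33+1) - 1 = 17179869184*34 - 1 = 584115552255

584115552255


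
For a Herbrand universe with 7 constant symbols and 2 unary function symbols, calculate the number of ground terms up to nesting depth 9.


Herbrand terms by depth:
Depth 0: 7 constants
Depth 1: 14 new terms (running total: 21)
Depth 2: 28 new terms (running total: 49)
Depth 3: 56 new terms (running total: 105)
Depth 4: 112 new terms (running total: 217)
Depth 5: 224 new terms (running total: 441)
Depth 6: 448 new terms (running total: 889)
Depth 7: 896 new terms (running total: 1785)
Depth 8: 1792 new terms (running total: 3577)
Depth 9: 3584 new terms (running total: 7161)
Total distinct ground terms = 7161

7161
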